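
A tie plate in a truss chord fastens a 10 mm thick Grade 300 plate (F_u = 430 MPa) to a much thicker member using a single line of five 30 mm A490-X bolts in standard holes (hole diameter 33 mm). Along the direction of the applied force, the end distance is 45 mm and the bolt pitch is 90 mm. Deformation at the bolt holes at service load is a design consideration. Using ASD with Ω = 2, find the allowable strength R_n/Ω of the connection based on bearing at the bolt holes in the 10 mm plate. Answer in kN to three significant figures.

Per bolt r_n = 1.2 l_c t F_u ≤ 2.4 d t F_u; upper limit = 2.4 × 30 × 10 × 430 / 1000 = 309.6 kN.
Edge bolt: l_c = 45 − 33/2 = 28.5 mm → 1.2 × 28.5 × 10 × 430 / 1000 = 147.1 → r_n = 147.1 kN.
Interior bolts: l_c = 90 − 33 = 57 mm → 1.2 × 57 × 10 × 430 / 1000 = 294.1 → r_n = 294.1 kN.
R_n = 1 × 147.1 + 4 × 294.1 = 1324 kN.
Allowable strength R_n/Ω = 1324 / 2 = 662 kN.

662 kN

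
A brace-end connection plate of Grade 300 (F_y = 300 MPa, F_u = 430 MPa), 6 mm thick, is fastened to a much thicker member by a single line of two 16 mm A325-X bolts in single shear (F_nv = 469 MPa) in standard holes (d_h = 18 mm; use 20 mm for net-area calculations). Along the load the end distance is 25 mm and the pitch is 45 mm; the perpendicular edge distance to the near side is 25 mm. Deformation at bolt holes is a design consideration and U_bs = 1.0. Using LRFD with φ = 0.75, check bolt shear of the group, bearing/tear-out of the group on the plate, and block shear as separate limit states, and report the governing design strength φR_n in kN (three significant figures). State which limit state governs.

Bolt shear: A_b = π·16²/4 = 201.1 mm²; R_n = 469 × 201.1 × 2 × 1 / 1000 = 188.6 kN → 0.75 × 188.6 = 141 kN.
Bearing: edge l_c = 16, r_n = 49.54 kN; interior l_c = 27, r_n = 83.59 kN; R_n = 49.54 + 1·83.59 = 133.1 kN → 99.8 kN.
Block shear: A_gv = 420, A_nv = 240, A_nt = 90 mm²; R_n = min(0.6F_uA_nv, 0.6F_yA_gv) + U_bs·F_u·A_nt = 100.6 kN → 75.5 kN.
Block shear governs: 75.5 kN.

75.5 kN (block shear governs)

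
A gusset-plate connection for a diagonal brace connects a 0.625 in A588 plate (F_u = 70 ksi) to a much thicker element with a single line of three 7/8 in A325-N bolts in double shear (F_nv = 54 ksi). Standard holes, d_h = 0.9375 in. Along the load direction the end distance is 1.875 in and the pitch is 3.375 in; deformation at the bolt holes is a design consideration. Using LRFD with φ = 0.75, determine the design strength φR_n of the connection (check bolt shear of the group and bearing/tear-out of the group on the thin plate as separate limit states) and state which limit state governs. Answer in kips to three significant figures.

Bolt shear: A_b = π·0.875²/4 = 0.6013 in²; R_n = 54 × 0.6013 × 3 × 2 = 194.8 kips → 0.75 × 194.8 = 146 kips.
Bearing (1.2 l_c t F_u ≤ 2.4 d t F_u): upper limit = 2.4·0.875·0.625·70 = 91.88 kips.
  Edge l_c = 1.875 − 0.9375/2 = 1.406 → r_n = 73.83 kips; interior l_c = 3.375 − 0.9375 = 2.438 → r_n = 91.88 kips.
  R_n,bearing = 1·73.83 + 2·91.88 = 257.6 kips → 0.75 × 257.6 = 193 kips.
Bolt shear governs: 146 kips.

146 kips (bolt shear governs)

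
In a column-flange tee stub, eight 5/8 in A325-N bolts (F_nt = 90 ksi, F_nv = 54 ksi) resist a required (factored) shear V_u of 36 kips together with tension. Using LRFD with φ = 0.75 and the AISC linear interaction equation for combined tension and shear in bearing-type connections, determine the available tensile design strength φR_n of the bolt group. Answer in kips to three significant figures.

155 kips

A_b = π·0.625²/4 = 0.3068 in²; f_rv = 36 / (8 × 0.3068) = 14.67 ksi.
F'_nt = 1.3 F_nt − (F_nt / φF_nv) f_rv = 1.3·90 − (90/(0.75·54))·14.67 = 84.41 ksi, capped at F_nt → F'_nt = 84.41 ksi.
R_n = F'_nt · A_b · n = 84.41 × 0.3068 × 8 = 207.2 kips.
Design strength φR_n = 0.75 × 207.2 = 155 kips.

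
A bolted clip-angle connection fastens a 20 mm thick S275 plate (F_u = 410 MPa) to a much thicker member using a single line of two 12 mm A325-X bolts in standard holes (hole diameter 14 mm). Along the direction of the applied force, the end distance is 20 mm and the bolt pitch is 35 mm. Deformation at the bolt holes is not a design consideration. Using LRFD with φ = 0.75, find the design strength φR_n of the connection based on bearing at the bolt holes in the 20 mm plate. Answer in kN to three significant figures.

314 kN

Per bolt r_n = 1.5 l_c t F_u ≤ 3.0 d t F_u; upper limit = 3.0 × 12 × 20 × 410 / 1000 = 295.2 kN.
Edge bolt: l_c = 20 − 14/2 = 13 mm → 1.5 × 13 × 20 × 410 / 1000 = 159.9 → r_n = 159.9 kN.
Interior bolts: l_c = 35 − 14 = 21 mm → 1.5 × 21 × 20 × 410 / 1000 = 258.3 → r_n = 258.3 kN.
R_n = 1 × 159.9 + 1 × 258.3 = 418.2 kN.
Design strength φR_n = 0.75 × 418.2 = 314 kN.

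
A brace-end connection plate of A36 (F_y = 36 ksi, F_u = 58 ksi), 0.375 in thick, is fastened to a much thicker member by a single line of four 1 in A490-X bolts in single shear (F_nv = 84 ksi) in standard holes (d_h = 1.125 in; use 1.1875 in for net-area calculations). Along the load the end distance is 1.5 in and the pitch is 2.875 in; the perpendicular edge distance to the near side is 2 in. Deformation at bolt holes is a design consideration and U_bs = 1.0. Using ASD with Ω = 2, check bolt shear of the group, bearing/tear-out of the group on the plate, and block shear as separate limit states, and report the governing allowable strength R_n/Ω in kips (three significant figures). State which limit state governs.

54.2 kips (block shear governs)

Bolt shear: A_b = π·1²/4 = 0.7854 in²; R_n = 84 × 0.7854 × 4 × 1 = 263.9 kips → 263.9 / 2 = 132 kips.
Bearing: edge l_c = 0.9375, r_n = 24.47 kips; interior l_c = 1.75, r_n = 45.68 kips; R_n = 24.47 + 3·45.68 = 161.5 kips → 80.7 kips.
Block shear: A_gv = 3.797, A_nv = 2.238, A_nt = 0.5273 in²; R_n = min(0.6F_uA_nv, 0.6F_yA_gv) + U_bs·F_u·A_nt = 108.5 kips → 54.2 kips.
Block shear governs: 54.2 kips.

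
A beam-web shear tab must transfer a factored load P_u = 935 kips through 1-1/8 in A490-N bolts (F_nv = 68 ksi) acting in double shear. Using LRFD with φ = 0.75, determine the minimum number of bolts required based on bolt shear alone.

10 bolts

A_b = π·1.125²/4 = 0.994 in².
Per-bolt design strength φR_n = 0.75 × 68 × 0.994 × 2 = 101.4 kips.
n ≥ 935 / 101.4 = 9.222 → use 10 bolts.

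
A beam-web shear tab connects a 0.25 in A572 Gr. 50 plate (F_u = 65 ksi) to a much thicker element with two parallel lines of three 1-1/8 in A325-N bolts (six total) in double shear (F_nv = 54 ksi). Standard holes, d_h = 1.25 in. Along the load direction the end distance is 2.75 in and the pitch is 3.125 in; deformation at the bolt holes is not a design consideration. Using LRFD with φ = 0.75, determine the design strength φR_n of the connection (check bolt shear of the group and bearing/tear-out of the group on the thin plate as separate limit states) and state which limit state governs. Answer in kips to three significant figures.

215 kips (bearing governs)

Bolt shear: A_b = π·1.125²/4 = 0.994 in²; R_n = 54 × 0.994 × 6 × 2 = 644.1 kips → 0.75 × 644.1 = 483 kips.
Bearing (1.5 l_c t F_u ≤ 3.0 d t F_u): upper limit = 3.0·1.125·0.25·65 = 54.84 kips.
  Edge l_c = 2.75 − 1.25/2 = 2.125 → r_n = 51.8 kips; interior l_c = 3.125 − 1.25 = 1.875 → r_n = 45.7 kips.
  R_n,bearing = 2·51.8 + 4·45.7 = 286.4 kips → 0.75 × 286.4 = 215 kips.
Bearing governs: 215 kips.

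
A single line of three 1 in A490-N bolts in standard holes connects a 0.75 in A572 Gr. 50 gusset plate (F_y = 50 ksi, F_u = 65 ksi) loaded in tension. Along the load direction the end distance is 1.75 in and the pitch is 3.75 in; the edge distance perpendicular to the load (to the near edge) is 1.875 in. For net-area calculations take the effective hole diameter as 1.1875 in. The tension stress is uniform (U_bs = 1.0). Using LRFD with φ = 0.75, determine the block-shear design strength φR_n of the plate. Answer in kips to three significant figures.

Shear plane L_v = 1.75 + 2·3.75 = 9.25 in; A_gv = 9.25 × 0.75 = 6.938 in².
A_nv = (9.25 − 2.5·1.1875) × 0.75 = 4.711 in².
A_nt = (1.875 − 0.5·1.1875) × 0.75 = 0.9609 in².
0.6 F_u A_nv = 183.7 kips; 0.6 F_y A_gv = 208.1 kips → shear rupture governs the shear term.
R_n = 183.7 + 1.0 × 65 × 0.9609 = 246.2 kips.
Design strength φR_n = 0.75 × 246.2 = 185 kips.

185 kips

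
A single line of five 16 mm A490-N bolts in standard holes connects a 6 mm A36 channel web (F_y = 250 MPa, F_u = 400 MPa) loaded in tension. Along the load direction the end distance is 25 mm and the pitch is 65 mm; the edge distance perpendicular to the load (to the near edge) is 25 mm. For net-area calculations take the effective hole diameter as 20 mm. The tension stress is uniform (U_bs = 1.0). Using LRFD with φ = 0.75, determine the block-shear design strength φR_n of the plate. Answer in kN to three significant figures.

219 kN

Shear plane L_v = 25 + 4·65 = 285 mm; A_gv = 285 × 6 = 1710 mm².
A_nv = (285 − 4.5·20) × 6 = 1170 mm².
A_nt = (25 − 0.5·20) × 6 = 90 mm².
0.6 F_u A_nv = 280.8 kN; 0.6 F_y A_gv = 256.5 kN → shear yielding governs the shear term.
R_n = 256.5 + 1.0 × 400 × 90 / 1000 = 292.5 kN.
Design strength φR_n = 0.75 × 292.5 = 219 kN.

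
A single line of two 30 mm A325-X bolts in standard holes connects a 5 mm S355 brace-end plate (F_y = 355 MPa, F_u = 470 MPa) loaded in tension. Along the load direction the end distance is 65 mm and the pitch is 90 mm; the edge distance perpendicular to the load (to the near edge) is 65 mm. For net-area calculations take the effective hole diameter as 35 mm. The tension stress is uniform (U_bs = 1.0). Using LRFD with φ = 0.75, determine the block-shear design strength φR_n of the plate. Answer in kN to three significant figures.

Shear plane L_v = 65 + 1·90 = 155 mm; A_gv = 155 × 5 = 775 mm².
A_nv = (155 − 1.5·35) × 5 = 512.5 mm².
A_nt = (65 − 0.5·35) × 5 = 237.5 mm².
0.6 F_u A_nv = 144.5 kN; 0.6 F_y A_gv = 165.1 kN → shear rupture governs the shear term.
R_n = 144.5 + 1.0 × 470 × 237.5 / 1000 = 256.1 kN.
Design strength φR_n = 0.75 × 256.1 = 192 kN.

192 kN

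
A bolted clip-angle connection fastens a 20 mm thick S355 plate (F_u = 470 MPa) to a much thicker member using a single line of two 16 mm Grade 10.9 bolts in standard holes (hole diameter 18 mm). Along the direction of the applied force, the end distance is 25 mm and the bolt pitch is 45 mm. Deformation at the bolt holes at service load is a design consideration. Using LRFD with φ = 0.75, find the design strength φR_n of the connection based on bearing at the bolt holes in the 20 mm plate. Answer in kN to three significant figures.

Per bolt r_n = 1.2 l_c t F_u ≤ 2.4 d t F_u; upper limit = 2.4 × 16 × 20 × 470 / 1000 = 361 kN.
Edge bolt: l_c = 25 − 18/2 = 16 mm → 1.2 × 16 × 20 × 470 / 1000 = 180.5 → r_n = 180.5 kN.
Interior bolts: l_c = 45 − 18 = 27 mm → 1.2 × 27 × 20 × 470 / 1000 = 304.6 → r_n = 304.6 kN.
R_n = 1 × 180.5 + 1 × 304.6 = 485 kN.
Design strength φR_n = 0.75 × 485 = 364 kN.

364 kN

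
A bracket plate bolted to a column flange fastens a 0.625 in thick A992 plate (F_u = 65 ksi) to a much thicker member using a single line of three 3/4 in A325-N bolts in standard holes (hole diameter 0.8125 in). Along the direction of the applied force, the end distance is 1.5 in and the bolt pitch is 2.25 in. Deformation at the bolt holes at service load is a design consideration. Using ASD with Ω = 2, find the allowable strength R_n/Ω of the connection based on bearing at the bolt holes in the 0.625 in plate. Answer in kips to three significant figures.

Per bolt r_n = 1.2 l_c t F_u ≤ 2.4 d t F_u; upper limit = 2.4 × 0.75 × 0.625 × 65 = 73.12 kips.
Edge bolt: l_c = 1.5 − 0.8125/2 = 1.094 in → 1.2 × 1.094 × 0.625 × 65 = 53.32 → r_n = 53.32 kips.
Interior bolts: l_c = 2.25 − 0.8125 = 1.438 in → 1.2 × 1.438 × 0.625 × 65 = 70.08 → r_n = 70.08 kips.
R_n = 1 × 53.32 + 2 × 70.08 = 193.5 kips.
Allowable strength R_n/Ω = 193.5 / 2 = 96.7 kips.

96.7 kips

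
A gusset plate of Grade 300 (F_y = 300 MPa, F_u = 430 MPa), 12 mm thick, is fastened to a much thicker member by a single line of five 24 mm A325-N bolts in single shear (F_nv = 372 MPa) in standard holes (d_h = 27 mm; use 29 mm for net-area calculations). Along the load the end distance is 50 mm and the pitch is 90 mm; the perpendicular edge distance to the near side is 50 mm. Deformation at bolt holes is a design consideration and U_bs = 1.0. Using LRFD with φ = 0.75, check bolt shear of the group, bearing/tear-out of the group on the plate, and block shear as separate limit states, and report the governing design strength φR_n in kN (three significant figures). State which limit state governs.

631 kN (bolt shear governs)

Bolt shear: A_b = π·24²/4 = 452.4 mm²; R_n = 372 × 452.4 × 5 × 1 / 1000 = 841.4 kN → 0.75 × 841.4 = 631 kN.
Bearing: edge l_c = 36.5, r_n = 226 kN; interior l_c = 63, r_n = 297.2 kN; R_n = 226 + 4·297.2 = 1415 kN → 1060 kN.
Block shear: A_gv = 4920, A_nv = 3354, A_nt = 426 mm²; R_n = min(0.6F_uA_nv, 0.6F_yA_gv) + U_bs·F_u·A_nt = 1049 kN → 786 kN.
Bolt shear governs: 631 kN.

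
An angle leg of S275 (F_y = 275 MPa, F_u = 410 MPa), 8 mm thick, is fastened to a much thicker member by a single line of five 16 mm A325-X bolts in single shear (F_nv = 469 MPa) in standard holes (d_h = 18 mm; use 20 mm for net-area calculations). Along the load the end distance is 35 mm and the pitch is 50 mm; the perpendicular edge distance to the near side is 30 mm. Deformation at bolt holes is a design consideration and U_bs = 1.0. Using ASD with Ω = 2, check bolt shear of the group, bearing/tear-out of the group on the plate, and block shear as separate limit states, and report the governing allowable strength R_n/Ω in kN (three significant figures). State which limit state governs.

175 kN (block shear governs)

Bolt shear: A_b = π·16²/4 = 201.1 mm²; R_n = 469 × 201.1 × 5 × 1 / 1000 = 471.5 kN → 471.5 / 2 = 236 kN.
Bearing: edge l_c = 26, r_n = 102.3 kN; interior l_c = 32, r_n = 126 kN; R_n = 102.3 + 4·126 = 606.1 kN → 303 kN.
Block shear: A_gv = 1880, A_nv = 1160, A_nt = 160 mm²; R_n = min(0.6F_uA_nv, 0.6F_yA_gv) + U_bs·F_u·A_nt = 351 kN → 175 kN.
Block shear governs: 175 kN.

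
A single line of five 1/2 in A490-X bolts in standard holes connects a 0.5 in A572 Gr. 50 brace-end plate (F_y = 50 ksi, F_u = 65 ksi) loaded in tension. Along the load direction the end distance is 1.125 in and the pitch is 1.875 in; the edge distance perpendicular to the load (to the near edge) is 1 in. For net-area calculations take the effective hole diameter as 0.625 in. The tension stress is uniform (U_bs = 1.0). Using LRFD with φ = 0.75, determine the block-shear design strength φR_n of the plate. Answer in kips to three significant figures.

102 kips

Shear plane L_v = 1.125 + 4·1.875 = 8.625 in; A_gv = 8.625 × 0.5 = 4.312 in².
A_nv = (8.625 − 4.5·0.625) × 0.5 = 2.906 in².
A_nt = (1 − 0.5·0.625) × 0.5 = 0.3438 in².
0.6 F_u A_nv = 113.3 kips; 0.6 F_y A_gv = 129.4 kips → shear rupture governs the shear term.
R_n = 113.3 + 1.0 × 65 × 0.3438 = 135.7 kips.
Design strength φR_n = 0.75 × 135.7 = 102 kips.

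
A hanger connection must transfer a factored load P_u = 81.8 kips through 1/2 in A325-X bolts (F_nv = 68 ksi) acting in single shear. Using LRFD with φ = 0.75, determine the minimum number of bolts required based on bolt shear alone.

9 bolts

A_b = π·0.5²/4 = 0.1963 in².
Per-bolt design strength φR_n = 0.75 × 68 × 0.1963 × 1 = 10.01 kips.
n ≥ 81.8 / 10.01 = 8.169 → use 9 bolts.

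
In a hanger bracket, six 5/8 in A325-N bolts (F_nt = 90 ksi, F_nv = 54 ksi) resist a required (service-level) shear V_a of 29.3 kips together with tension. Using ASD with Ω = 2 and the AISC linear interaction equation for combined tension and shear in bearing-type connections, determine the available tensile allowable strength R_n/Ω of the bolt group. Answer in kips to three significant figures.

58.9 kips

A_b = π·0.625²/4 = 0.3068 in²; f_rv = 29.3 / (6 × 0.3068) = 15.92 ksi.
F'_nt = 1.3 F_nt − (Ω F_nt / F_nv) f_rv = 1.3·90 − (2·90/54)·15.92 = 63.94 ksi, capped at F_nt → F'_nt = 63.94 ksi.
R_n = F'_nt · A_b · n = 63.94 × 0.3068 × 6 = 117.7 kips.
Allowable strength R_n/Ω = 117.7 / 2 = 58.9 kips.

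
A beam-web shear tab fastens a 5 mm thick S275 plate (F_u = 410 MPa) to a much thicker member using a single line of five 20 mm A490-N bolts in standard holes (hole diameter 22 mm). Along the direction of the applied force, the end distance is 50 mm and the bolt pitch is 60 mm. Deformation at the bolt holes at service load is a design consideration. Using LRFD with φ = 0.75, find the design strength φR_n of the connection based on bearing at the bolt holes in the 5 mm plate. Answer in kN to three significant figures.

352 kN

Per bolt r_n = 1.2 l_c t F_u ≤ 2.4 d t F_u; upper limit = 2.4 × 20 × 5 × 410 / 1000 = 98.4 kN.
Edge bolt: l_c = 50 − 22/2 = 39 mm → 1.2 × 39 × 5 × 410 / 1000 = 95.94 → r_n = 95.94 kN.
Interior bolts: l_c = 60 − 22 = 38 mm → 1.2 × 38 × 5 × 410 / 1000 = 93.48 → r_n = 93.48 kN.
R_n = 1 × 95.94 + 4 × 93.48 = 469.9 kN.
Design strength φR_n = 0.75 × 469.9 = 352 kN.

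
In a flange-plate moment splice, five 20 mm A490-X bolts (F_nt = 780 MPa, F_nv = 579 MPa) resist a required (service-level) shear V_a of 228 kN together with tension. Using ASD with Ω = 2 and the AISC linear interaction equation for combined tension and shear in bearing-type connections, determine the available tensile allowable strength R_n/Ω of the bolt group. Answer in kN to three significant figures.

A_b = π·20²/4 = 314.2 mm²; f_rv = 228 × 1000 / (5 × 314.2) = 145.1 MPa.
F'_nt = 1.3 F_nt − (Ω F_nt / F_nv) f_rv = 1.3·780 − (2·780/579)·145.1 = 622.9 MPa, capped at F_nt → F'_nt = 622.9 MPa.
R_n = F'_nt · A_b · n = 622.9 × 314.2 × 5 / 1000 = 978.5 kN.
Allowable strength R_n/Ω = 978.5 / 2 = 489 kN.

489 kN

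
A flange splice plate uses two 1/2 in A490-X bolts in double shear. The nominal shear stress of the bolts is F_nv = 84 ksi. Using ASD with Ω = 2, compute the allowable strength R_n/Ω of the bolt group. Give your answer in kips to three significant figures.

A_b = π × 0.5² / 4 = 0.1963 in².
R_n = F_nv · A_b · n · n_s = 84 × 0.1963 × 2 × 2 = 65.97 kips.
Allowable strength R_n/Ω = 65.97 / 2 = 33 kips.

33 kips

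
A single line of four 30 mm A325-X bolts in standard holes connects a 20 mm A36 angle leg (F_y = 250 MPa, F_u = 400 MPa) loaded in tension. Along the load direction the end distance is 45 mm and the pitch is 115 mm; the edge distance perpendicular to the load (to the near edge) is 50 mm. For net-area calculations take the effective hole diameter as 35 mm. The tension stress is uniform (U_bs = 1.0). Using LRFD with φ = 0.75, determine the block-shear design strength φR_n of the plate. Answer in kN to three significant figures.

1070 kN

Shear plane L_v = 45 + 3·115 = 390 mm; A_gv = 390 × 20 = 7800 mm².
A_nv = (390 − 3.5·35) × 20 = 5350 mm².
A_nt = (50 − 0.5·35) × 20 = 650 mm².
0.6 F_u A_nv = 1284 kN; 0.6 F_y A_gv = 1170 kN → shear yielding governs the shear term.
R_n = 1170 + 1.0 × 400 × 650 / 1000 = 1430 kN.
Design strength φR_n = 0.75 × 1430 = 1070 kN.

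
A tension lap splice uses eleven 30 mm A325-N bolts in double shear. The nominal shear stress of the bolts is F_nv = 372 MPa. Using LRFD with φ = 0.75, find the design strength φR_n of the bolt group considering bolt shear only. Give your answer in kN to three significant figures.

4340 kN

A_b = π × 30² / 4 = 706.9 mm².
R_n = F_nv · A_b · n · n_s = 372 × 706.9 × 11 × 2 / 1000 = 5785 kN.
Design strength φR_n = 0.75 × 5785 = 4340 kN.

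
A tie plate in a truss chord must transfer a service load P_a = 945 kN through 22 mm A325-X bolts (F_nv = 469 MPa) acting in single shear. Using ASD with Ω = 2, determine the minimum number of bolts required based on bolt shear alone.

11 bolts

A_b = π·22²/4 = 380.1 mm².
Per-bolt allowable strength R_n/Ω = 469 × 380.1 × 1 / 1000 / 2 = 89.14 kN.
n ≥ 945 / 89.14 = 10.6 → use 11 bolts.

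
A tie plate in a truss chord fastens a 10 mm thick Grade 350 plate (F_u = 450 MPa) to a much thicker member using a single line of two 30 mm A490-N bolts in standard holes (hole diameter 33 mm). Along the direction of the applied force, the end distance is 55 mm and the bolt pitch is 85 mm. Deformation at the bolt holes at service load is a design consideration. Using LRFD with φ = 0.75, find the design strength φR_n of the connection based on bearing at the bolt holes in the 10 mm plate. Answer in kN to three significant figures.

367 kN

Per bolt r_n = 1.2 l_c t F_u ≤ 2.4 d t F_u; upper limit = 2.4 × 30 × 10 × 450 / 1000 = 324 kN.
Edge bolt: l_c = 55 − 33/2 = 38.5 mm → 1.2 × 38.5 × 10 × 450 / 1000 = 207.9 → r_n = 207.9 kN.
Interior bolts: l_c = 85 − 33 = 52 mm → 1.2 × 52 × 10 × 450 / 1000 = 280.8 → r_n = 280.8 kN.
R_n = 1 × 207.9 + 1 × 280.8 = 488.7 kN.
Design strength φR_n = 0.75 × 488.7 = 367 kN.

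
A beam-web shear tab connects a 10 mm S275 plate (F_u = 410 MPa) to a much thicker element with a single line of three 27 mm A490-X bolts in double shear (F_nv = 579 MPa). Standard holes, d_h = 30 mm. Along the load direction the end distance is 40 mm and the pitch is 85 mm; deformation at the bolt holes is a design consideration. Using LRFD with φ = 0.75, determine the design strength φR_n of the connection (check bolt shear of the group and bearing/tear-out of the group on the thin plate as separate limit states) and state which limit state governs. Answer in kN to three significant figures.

Bolt shear: A_b = π·27²/4 = 572.6 mm²; R_n = 579 × 572.6 × 3 × 2 / 1000 = 1989 kN → 0.75 × 1989 = 1490 kN.
Bearing (1.2 l_c t F_u ≤ 2.4 d t F_u): upper limit = 2.4·27·10·410 / 1000 = 265.7 kN.
  Edge l_c = 40 − 30/2 = 25 → r_n = 123 kN; interior l_c = 85 − 30 = 55 → r_n = 265.7 kN.
  R_n,bearing = 1·123 + 2·265.7 = 654.4 kN → 0.75 × 654.4 = 491 kN.
Bearing governs: 491 kN.

491 kN (bearing governs)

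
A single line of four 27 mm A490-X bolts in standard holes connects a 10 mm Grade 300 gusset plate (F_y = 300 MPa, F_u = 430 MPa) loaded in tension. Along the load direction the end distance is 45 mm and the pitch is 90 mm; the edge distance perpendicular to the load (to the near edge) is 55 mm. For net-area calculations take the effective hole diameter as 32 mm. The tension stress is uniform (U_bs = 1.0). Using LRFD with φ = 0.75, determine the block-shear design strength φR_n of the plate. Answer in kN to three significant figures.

Shear plane L_v = 45 + 3·90 = 315 mm; A_gv = 315 × 10 = 3150 mm².
A_nv = (315 − 3.5·32) × 10 = 2030 mm².
A_nt = (55 − 0.5·32) × 10 = 390 mm².
0.6 F_u A_nv = 523.7 kN; 0.6 F_y A_gv = 567 kN → shear rupture governs the shear term.
R_n = 523.7 + 1.0 × 430 × 390 / 1000 = 691.4 kN.
Design strength φR_n = 0.75 × 691.4 = 519 kN.

519 kN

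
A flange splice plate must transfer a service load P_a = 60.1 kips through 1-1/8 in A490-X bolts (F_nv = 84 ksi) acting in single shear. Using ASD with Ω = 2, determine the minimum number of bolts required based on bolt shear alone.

A_b = π·1.125²/4 = 0.994 in².
Per-bolt allowable strength R_n/Ω = 84 × 0.994 × 1 / 2 = 41.75 kips.
n ≥ 60.1 / 41.75 = 1.44 → use 2 bolts.

2 bolts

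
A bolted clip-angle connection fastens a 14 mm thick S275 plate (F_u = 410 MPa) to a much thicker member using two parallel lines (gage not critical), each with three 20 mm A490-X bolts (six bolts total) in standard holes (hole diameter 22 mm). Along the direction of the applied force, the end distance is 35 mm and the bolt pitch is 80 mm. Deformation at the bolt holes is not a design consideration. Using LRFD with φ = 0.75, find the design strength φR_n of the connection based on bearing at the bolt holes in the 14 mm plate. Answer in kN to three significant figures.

Per bolt r_n = 1.5 l_c t F_u ≤ 3.0 d t F_u; upper limit = 3.0 × 20 × 14 × 410 / 1000 = 344.4 kN.
Edge bolt: l_c = 35 − 22/2 = 24 mm → 1.5 × 24 × 14 × 410 / 1000 = 206.6 → r_n = 206.6 kN.
Interior bolts: l_c = 80 − 22 = 58 mm → 1.5 × 58 × 14 × 410 / 1000 = 499.4 → r_n = 344.4 kN.
R_n = 2 × 206.6 + 4 × 344.4 = 1791 kN.
Design strength φR_n = 0.75 × 1791 = 1340 kN.

1340 kN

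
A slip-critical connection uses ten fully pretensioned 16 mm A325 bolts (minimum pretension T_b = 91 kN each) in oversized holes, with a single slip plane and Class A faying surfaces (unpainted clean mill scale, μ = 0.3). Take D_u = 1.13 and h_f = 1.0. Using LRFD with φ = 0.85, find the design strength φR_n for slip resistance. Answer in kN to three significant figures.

R_n = μ · D_u · h_f · T_b · n_s · n_b = 0.3 × 1.13 × 1.0 × 91 × 1 × 10 = 308.5 kN.
Design strength φR_n = 0.85 × 308.5 = 262 kN.

262 kN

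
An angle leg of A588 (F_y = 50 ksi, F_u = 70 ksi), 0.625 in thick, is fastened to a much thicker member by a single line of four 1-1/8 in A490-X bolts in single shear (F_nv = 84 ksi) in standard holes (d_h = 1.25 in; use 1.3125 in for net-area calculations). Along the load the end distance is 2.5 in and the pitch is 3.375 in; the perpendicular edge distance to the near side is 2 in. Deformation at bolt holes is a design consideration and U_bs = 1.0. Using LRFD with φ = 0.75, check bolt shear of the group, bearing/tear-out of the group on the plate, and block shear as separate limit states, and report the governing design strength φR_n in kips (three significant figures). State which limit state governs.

202 kips (block shear governs)

Bolt shear: A_b = π·1.125²/4 = 0.994 in²; R_n = 84 × 0.994 × 4 × 1 = 334 kips → 0.75 × 334 = 250 kips.
Bearing: edge l_c = 1.875, r_n = 98.44 kips; interior l_c = 2.125, r_n = 111.6 kips; R_n = 98.44 + 3·111.6 = 433.1 kips → 325 kips.
Block shear: A_gv = 7.891, A_nv = 5.02, A_nt = 0.8398 in²; R_n = min(0.6F_uA_nv, 0.6F_yA_gv) + U_bs·F_u·A_nt = 269.6 kips → 202 kips.
Block shear governs: 202 kips.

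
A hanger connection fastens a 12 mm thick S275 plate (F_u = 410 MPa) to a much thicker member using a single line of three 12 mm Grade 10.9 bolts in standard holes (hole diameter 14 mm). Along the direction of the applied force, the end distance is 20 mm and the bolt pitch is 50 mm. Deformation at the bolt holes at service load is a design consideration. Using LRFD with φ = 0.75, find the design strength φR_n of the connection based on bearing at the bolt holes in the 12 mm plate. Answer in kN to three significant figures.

270 kN

Per bolt r_n = 1.2 l_c t F_u ≤ 2.4 d t F_u; upper limit = 2.4 × 12 × 12 × 410 / 1000 = 141.7 kN.
Edge bolt: l_c = 20 − 14/2 = 13 mm → 1.2 × 13 × 12 × 410 / 1000 = 76.75 → r_n = 76.75 kN.
Interior bolts: l_c = 50 − 14 = 36 mm → 1.2 × 36 × 12 × 410 / 1000 = 212.5 → r_n = 141.7 kN.
R_n = 1 × 76.75 + 2 × 141.7 = 360.1 kN.
Design strength φR_n = 0.75 × 360.1 = 270 kN.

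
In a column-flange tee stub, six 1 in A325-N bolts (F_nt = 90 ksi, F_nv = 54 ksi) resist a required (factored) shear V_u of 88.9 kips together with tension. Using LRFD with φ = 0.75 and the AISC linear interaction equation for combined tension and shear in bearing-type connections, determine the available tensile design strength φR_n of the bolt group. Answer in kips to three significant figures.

265 kips

A_b = π·1²/4 = 0.7854 in²; f_rv = 88.9 / (6 × 0.7854) = 18.87 ksi.
F'_nt = 1.3 F_nt − (F_nt / φF_nv) f_rv = 1.3·90 − (90/(0.75·54))·18.87 = 75.08 ksi, capped at F_nt → F'_nt = 75.08 ksi.
R_n = F'_nt · A_b · n = 75.08 × 0.7854 × 6 = 353.8 kips.
Design strength φR_n = 0.75 × 353.8 = 265 kips.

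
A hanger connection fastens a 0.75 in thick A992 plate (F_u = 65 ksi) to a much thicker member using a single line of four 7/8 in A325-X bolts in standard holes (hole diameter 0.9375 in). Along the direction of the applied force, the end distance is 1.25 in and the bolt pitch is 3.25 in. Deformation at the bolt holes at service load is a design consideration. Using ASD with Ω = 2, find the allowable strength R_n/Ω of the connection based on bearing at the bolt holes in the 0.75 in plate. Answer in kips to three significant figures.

176 kips

Per bolt r_n = 1.2 l_c t F_u ≤ 2.4 d t F_u; upper limit = 2.4 × 0.875 × 0.75 × 65 = 102.4 kips.
Edge bolt: l_c = 1.25 − 0.9375/2 = 0.7812 in → 1.2 × 0.7812 × 0.75 × 65 = 45.7 → r_n = 45.7 kips.
Interior bolts: l_c = 3.25 − 0.9375 = 2.312 in → 1.2 × 2.312 × 0.75 × 65 = 135.3 → r_n = 102.4 kips.
R_n = 1 × 45.7 + 3 × 102.4 = 352.8 kips.
Allowable strength R_n/Ω = 352.8 / 2 = 176 kips.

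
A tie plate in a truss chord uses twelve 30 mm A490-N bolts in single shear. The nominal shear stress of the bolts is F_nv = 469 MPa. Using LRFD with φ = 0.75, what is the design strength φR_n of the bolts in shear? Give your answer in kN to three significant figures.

A_b = π × 30² / 4 = 706.9 mm².
R_n = F_nv · A_b · n · n_s = 469 × 706.9 × 12 × 1 / 1000 = 3978 kN.
Design strength φR_n = 0.75 × 3978 = 2980 kN.

2980 kN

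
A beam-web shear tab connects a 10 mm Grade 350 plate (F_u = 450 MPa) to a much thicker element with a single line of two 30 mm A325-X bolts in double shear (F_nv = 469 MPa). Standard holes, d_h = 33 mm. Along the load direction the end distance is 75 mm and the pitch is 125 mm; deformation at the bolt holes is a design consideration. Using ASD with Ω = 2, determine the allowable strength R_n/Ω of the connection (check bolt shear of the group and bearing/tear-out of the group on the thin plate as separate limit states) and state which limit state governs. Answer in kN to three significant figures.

320 kN (bearing governs)

Bolt shear: A_b = π·30²/4 = 706.9 mm²; R_n = 469 × 706.9 × 2 × 2 / 1000 = 1326 kN → 1326 / 2 = 663 kN.
Bearing (1.2 l_c t F_u ≤ 2.4 d t F_u): upper limit = 2.4·30·10·450 / 1000 = 324 kN.
  Edge l_c = 75 − 33/2 = 58.5 → r_n = 315.9 kN; interior l_c = 125 − 33 = 92 → r_n = 324 kN.
  R_n,bearing = 1·315.9 + 1·324 = 639.9 kN → 639.9 / 2 = 320 kN.
Bearing governs: 320 kN.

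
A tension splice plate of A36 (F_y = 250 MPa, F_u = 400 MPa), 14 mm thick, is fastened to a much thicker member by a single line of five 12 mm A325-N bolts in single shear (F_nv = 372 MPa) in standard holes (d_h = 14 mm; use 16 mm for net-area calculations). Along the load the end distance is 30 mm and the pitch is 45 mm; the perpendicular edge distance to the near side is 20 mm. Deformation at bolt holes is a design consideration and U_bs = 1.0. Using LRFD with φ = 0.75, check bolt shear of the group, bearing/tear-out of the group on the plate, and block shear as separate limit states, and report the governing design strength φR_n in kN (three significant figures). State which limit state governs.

158 kN (bolt shear governs)

Bolt shear: A_b = π·12²/4 = 113.1 mm²; R_n = 372 × 113.1 × 5 × 1 / 1000 = 210.4 kN → 0.75 × 210.4 = 158 kN.
Bearing: edge l_c = 23, r_n = 154.6 kN; interior l_c = 31, r_n = 161.3 kN; R_n = 154.6 + 4·161.3 = 799.7 kN → 600 kN.
Block shear: A_gv = 2940, A_nv = 1932, A_nt = 168 mm²; R_n = min(0.6F_uA_nv, 0.6F_yA_gv) + U_bs·F_u·A_nt = 508.2 kN → 381 kN.
Bolt shear governs: 158 kN.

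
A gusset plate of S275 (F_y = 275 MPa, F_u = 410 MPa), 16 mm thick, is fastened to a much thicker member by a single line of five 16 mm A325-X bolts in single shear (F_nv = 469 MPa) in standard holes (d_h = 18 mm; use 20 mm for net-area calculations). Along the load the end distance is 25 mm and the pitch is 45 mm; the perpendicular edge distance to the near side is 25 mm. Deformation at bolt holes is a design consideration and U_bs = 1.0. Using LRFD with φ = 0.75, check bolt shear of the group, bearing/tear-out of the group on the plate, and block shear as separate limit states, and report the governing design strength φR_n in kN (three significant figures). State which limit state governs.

Bolt shear: A_b = π·16²/4 = 201.1 mm²; R_n = 469 × 201.1 × 5 × 1 / 1000 = 471.5 kN → 0.75 × 471.5 = 354 kN.
Bearing: edge l_c = 16, r_n = 126 kN; interior l_c = 27, r_n = 212.5 kN; R_n = 126 + 4·212.5 = 976.1 kN → 732 kN.
Block shear: A_gv = 3280, A_nv = 1840, A_nt = 240 mm²; R_n = min(0.6F_uA_nv, 0.6F_yA_gv) + U_bs·F_u·A_nt = 551 kN → 413 kN.
Bolt shear governs: 354 kN.

354 kN (bolt shear governs)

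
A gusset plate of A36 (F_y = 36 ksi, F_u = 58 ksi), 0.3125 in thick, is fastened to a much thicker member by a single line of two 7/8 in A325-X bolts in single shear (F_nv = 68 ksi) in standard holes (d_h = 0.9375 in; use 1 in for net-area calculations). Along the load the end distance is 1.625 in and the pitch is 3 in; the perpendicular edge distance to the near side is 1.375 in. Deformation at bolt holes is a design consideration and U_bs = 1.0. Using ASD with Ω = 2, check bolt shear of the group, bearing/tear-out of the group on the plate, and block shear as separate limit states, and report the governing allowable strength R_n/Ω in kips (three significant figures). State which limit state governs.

23.5 kips (block shear governs)

Bolt shear: A_b = π·0.875²/4 = 0.6013 in²; R_n = 68 × 0.6013 × 2 × 1 = 81.78 kips → 81.78 / 2 = 40.9 kips.
Bearing: edge l_c = 1.156, r_n = 25.15 kips; interior l_c = 2.062, r_n = 38.06 kips; R_n = 25.15 + 1·38.06 = 63.21 kips → 31.6 kips.
Block shear: A_gv = 1.445, A_nv = 0.9766, A_nt = 0.2734 in²; R_n = min(0.6F_uA_nv, 0.6F_yA_gv) + U_bs·F_u·A_nt = 47.08 kips → 23.5 kips.
Block shear governs: 23.5 kips.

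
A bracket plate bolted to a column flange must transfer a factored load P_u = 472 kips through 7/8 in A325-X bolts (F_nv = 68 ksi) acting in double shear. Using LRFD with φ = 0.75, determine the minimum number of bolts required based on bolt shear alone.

8 bolts

A_b = π·0.875²/4 = 0.6013 in².
Per-bolt design strength φR_n = 0.75 × 68 × 0.6013 × 2 = 61.33 kips.
n ≥ 472 / 61.33 = 7.695 → use 8 bolts.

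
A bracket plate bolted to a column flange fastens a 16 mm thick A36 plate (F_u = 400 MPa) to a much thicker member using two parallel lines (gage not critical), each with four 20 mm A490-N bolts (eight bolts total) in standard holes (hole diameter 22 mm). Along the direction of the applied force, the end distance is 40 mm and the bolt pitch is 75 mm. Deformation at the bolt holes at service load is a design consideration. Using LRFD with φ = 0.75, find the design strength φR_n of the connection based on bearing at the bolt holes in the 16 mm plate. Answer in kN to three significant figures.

1720 kN

Per bolt r_n = 1.2 l_c t F_u ≤ 2.4 d t F_u; upper limit = 2.4 × 20 × 16 × 400 / 1000 = 307.2 kN.
Edge bolt: l_c = 40 − 22/2 = 29 mm → 1.2 × 29 × 16 × 400 / 1000 = 222.7 → r_n = 222.7 kN.
Interior bolts: l_c = 75 − 22 = 53 mm → 1.2 × 53 × 16 × 400 / 1000 = 407 → r_n = 307.2 kN.
R_n = 2 × 222.7 + 6 × 307.2 = 2289 kN.
Design strength φR_n = 0.75 × 2289 = 1720 kN.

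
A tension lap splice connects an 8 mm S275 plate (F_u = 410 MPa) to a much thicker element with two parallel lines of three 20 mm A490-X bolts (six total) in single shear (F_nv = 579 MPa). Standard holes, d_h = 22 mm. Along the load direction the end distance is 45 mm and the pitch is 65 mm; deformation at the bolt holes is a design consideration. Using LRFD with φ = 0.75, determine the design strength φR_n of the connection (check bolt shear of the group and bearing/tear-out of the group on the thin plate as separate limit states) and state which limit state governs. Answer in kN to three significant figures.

Bolt shear: A_b = π·20²/4 = 314.2 mm²; R_n = 579 × 314.2 × 6 × 1 / 1000 = 1091 kN → 0.75 × 1091 = 819 kN.
Bearing (1.2 l_c t F_u ≤ 2.4 d t F_u): upper limit = 2.4·20·8·410 / 1000 = 157.4 kN.
  Edge l_c = 45 − 22/2 = 34 → r_n = 133.8 kN; interior l_c = 65 − 22 = 43 → r_n = 157.4 kN.
  R_n,bearing = 2·133.8 + 4·157.4 = 897.4 kN → 0.75 × 897.4 = 673 kN.
Bearing governs: 673 kN.

673 kN (bearing governs)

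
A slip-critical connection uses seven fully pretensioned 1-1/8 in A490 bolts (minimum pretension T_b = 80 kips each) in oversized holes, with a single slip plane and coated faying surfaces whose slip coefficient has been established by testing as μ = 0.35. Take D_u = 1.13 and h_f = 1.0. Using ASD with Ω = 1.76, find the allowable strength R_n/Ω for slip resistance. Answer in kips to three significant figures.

R_n = μ · D_u · h_f · T_b · n_s · n_b = 0.35 × 1.13 × 1.0 × 80 × 1 × 7 = 221.5 kips.
Allowable strength R_n/Ω = 221.5 / 1.76 = 126 kips.

126 kips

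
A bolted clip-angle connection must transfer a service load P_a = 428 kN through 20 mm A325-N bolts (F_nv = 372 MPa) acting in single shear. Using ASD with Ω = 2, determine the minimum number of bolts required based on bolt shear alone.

8 bolts

A_b = π·20²/4 = 314.2 mm².
Per-bolt allowable strength R_n/Ω = 372 × 314.2 × 1 / 1000 / 2 = 58.43 kN.
n ≥ 428 / 58.43 = 7.325 → use 8 bolts.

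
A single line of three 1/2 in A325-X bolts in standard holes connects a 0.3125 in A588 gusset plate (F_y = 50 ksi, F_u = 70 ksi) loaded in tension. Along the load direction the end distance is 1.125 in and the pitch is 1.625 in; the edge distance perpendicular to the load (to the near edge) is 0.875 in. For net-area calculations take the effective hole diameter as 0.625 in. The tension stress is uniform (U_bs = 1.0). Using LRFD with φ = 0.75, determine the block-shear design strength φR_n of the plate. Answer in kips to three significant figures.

36.9 kips

Shear plane L_v = 1.125 + 2·1.625 = 4.375 in; A_gv = 4.375 × 0.3125 = 1.367 in².
A_nv = (4.375 − 2.5·0.625) × 0.3125 = 0.8789 in².
A_nt = (0.875 − 0.5·0.625) × 0.3125 = 0.1758 in².
0.6 F_u A_nv = 36.91 kips; 0.6 F_y A_gv = 41.02 kips → shear rupture governs the shear term.
R_n = 36.91 + 1.0 × 70 × 0.1758 = 49.22 kips.
Design strength φR_n = 0.75 × 49.22 = 36.9 kips.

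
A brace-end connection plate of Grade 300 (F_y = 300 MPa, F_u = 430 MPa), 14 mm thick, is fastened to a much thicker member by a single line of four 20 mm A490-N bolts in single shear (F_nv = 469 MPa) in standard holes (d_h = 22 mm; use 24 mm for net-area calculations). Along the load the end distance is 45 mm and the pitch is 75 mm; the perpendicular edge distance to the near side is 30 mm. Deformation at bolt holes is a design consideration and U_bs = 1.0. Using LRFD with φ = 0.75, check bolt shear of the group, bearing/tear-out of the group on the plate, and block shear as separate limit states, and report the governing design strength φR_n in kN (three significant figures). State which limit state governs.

Bolt shear: A_b = π·20²/4 = 314.2 mm²; R_n = 469 × 314.2 × 4 × 1 / 1000 = 589.4 kN → 0.75 × 589.4 = 442 kN.
Bearing: edge l_c = 34, r_n = 245.6 kN; interior l_c = 53, r_n = 289 kN; R_n = 245.6 + 3·289 = 1112 kN → 834 kN.
Block shear: A_gv = 3780, A_nv = 2604, A_nt = 252 mm²; R_n = min(0.6F_uA_nv, 0.6F_yA_gv) + U_bs·F_u·A_nt = 780.2 kN → 585 kN.
Bolt shear governs: 442 kN.

442 kN (bolt shear governs)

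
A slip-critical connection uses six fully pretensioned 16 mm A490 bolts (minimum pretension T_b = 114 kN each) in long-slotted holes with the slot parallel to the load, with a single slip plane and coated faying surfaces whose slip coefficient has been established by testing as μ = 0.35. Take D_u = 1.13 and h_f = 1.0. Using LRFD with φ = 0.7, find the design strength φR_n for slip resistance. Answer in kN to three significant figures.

189 kN

R_n = μ · D_u · h_f · T_b · n_s · n_b = 0.35 × 1.13 × 1.0 × 114 × 1 × 6 = 270.5 kN.
Design strength φR_n = 0.7 × 270.5 = 189 kN.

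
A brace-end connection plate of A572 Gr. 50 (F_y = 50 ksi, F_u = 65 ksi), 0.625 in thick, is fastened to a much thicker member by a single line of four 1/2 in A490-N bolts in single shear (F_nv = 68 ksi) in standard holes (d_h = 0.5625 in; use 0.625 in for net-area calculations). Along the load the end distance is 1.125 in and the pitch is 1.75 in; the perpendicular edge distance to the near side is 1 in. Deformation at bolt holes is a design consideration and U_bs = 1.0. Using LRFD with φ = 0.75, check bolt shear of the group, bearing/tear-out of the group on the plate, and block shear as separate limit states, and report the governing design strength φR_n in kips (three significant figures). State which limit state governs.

40.1 kips (bolt shear governs)

Bolt shear: A_b = π·0.5²/4 = 0.1963 in²; R_n = 68 × 0.1963 × 4 × 1 = 53.41 kips → 0.75 × 53.41 = 40.1 kips.
Bearing: edge l_c = 0.8438, r_n = 41.13 kips; interior l_c = 1.188, r_n = 48.75 kips; R_n = 41.13 + 3·48.75 = 187.4 kips → 141 kips.
Block shear: A_gv = 3.984, A_nv = 2.617, A_nt = 0.4297 in²; R_n = min(0.6F_uA_nv, 0.6F_yA_gv) + U_bs·F_u·A_nt = 130 kips → 97.5 kips.
Bolt shear governs: 40.1 kips.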